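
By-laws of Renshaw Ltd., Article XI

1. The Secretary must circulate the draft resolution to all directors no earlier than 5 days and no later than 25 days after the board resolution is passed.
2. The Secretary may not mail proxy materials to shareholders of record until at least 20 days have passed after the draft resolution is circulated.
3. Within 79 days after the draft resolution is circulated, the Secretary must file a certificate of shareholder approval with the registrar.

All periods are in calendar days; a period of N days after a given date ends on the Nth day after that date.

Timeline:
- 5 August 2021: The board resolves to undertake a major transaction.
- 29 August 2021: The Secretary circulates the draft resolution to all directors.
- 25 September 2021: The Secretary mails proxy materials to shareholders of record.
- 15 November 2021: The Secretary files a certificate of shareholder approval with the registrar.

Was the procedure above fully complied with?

Yes

Step 1: the window is 5–25 days after 5 August 2021 (when the board resolution is passed), so 10 August 2021 through 30 August 2021; done 29 August 2021 — within the window.
Step 2: the earliest permitted date is 20 days after 29 August 2021 (when the draft resolution is circulated), i.e. 18 September 2021; 25 September 2021 is on or after that date.
Step 3: 79 days after 29 August 2021 (when the draft resolution is circulated) is 16 November 2021; 15 November 2021 is within that limit.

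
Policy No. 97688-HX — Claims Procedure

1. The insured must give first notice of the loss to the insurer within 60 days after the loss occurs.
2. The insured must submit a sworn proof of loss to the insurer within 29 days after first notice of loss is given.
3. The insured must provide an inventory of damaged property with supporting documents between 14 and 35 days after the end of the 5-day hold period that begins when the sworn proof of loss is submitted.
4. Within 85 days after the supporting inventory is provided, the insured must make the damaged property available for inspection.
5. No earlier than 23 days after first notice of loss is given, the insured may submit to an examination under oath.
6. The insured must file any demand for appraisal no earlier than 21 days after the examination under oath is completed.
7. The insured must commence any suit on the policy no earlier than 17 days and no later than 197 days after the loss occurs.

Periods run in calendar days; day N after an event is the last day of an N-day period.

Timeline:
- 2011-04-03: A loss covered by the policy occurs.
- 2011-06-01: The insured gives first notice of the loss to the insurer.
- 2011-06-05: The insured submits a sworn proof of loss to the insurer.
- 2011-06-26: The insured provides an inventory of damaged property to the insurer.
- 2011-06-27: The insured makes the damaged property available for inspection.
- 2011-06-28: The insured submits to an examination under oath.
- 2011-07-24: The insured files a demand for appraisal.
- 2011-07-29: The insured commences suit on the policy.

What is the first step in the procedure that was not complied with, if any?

Step 1: 60 days after 2011-04-03 (when the loss occurs) is 2011-06-02; done 2011-06-01 — timely.
Step 2: 29 days after 2011-06-01 (when first notice of loss is given) is 2011-06-30; done 2011-06-05 — timely.
Step 3: the window is 14–35 days after 2011-06-10 (end of the 5-day hold period, which began when the sworn proof of loss is submitted on 2011-06-05), so 2011-06-24 through 2011-07-15; 2011-06-26 falls inside that range.
Step 4: 85 days after 2011-06-26 (when the supporting inventory is provided) is 2011-09-19; 2011-06-27 is within that limit.
Step 5: the earliest permitted date is 23 days after 2011-06-01 (when first notice of loss is given), i.e. 2011-06-24; 2011-06-28 is on or after that date.
Step 6: the earliest permitted date is 21 days after 2011-06-28 (when the examination under oath is completed), i.e. 2011-07-19; 2011-07-24 is on or after that date.
Step 7: the window is 17–197 days after 2011-04-03 (when the loss occurs), so 2011-04-20 through 2011-10-17; done 2011-07-29, which is between those dates.

None — every step was satisfied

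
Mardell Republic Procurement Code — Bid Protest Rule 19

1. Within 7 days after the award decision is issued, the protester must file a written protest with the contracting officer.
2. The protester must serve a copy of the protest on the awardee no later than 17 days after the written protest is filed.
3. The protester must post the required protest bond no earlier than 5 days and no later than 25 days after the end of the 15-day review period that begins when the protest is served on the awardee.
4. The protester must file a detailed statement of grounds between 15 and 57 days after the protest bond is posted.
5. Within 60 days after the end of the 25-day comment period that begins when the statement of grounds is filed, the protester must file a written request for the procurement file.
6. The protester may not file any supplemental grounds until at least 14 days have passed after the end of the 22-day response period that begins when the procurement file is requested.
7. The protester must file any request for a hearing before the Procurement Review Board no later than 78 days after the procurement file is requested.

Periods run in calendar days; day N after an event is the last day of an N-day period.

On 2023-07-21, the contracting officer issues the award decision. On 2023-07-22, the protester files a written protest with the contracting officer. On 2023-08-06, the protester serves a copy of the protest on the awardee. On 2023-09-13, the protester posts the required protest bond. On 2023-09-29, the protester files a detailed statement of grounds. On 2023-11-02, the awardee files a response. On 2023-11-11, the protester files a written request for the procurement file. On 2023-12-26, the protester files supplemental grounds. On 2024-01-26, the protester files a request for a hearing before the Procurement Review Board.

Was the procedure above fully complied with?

Yes

Step 1: 7 days after 2023-07-21 (when the award decision is issued) is 2023-07-28; done 2023-07-22 — timely.
Step 2: 17 days after 2023-07-22 (when the written protest is filed) is 2023-08-08; completed 2023-08-06, before the deadline.
Step 3: the window is 5–25 days after 2023-08-21 (end of the 15-day review period, which began when the protest is served on the awardee on 2023-08-06), so 2023-08-26 through 2023-09-15; 2023-09-13 falls inside that range.
Step 4: the window is 15–57 days after 2023-09-13 (when the protest bond is posted), so 2023-09-28 through 2023-11-09; done 2023-09-29, which is between those dates.
Step 5: 60 days after 2023-10-24 (end of the 25-day comment period, which began when the statement of grounds is filed on 2023-09-29) is 2023-12-23; completed 2023-11-11, before the deadline.
Step 6: the earliest permitted date is 14 days after 2023-12-03 (end of the 22-day response period, which began when the procurement file is requested on 2023-11-11), i.e. 2023-12-17; done 2023-12-26 — permitted.
Step 7: 78 days after 2023-11-11 (when the procurement file is requested) is 2024-01-28; done 2024-01-26 — timely.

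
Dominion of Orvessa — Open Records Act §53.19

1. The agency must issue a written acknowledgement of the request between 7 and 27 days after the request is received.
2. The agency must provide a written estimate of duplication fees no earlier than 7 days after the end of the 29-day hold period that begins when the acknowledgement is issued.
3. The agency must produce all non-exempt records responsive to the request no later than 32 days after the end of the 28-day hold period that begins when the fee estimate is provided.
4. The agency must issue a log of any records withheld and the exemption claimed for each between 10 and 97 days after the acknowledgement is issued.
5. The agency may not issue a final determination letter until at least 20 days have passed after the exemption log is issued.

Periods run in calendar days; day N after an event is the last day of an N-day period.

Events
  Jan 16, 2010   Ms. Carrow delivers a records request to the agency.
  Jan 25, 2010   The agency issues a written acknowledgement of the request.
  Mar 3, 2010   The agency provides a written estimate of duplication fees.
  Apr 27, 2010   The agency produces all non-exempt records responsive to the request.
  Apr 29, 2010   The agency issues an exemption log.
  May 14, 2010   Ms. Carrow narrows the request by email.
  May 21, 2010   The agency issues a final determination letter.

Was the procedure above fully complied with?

Yes

Step 1 — 7 and 27 days from Jan 16, 2010 (when the request is received) are Jan 23, 2010 and Feb 12, 2010 respectively; done Jan 25, 2010 — within the window.
Step 2 — must wait 7 days from Feb 23, 2010 (end of the 29-day hold period, which began when the acknowledgement is issued on Jan 25, 2010), so not before Mar 2, 2010; done Mar 3, 2010 — permitted.
Step 3 — counting 32 days from Mar 31, 2010 (end of the 28-day hold period, which began when the fee estimate is provided on Mar 3, 2010) gives a deadline of May 2, 2010; Apr 27, 2010 is within that limit.
Step 4 — 10 and 97 days from Jan 25, 2010 (when the acknowledgement is issued) are Feb 4, 2010 and May 2, 2010 respectively; done Apr 29, 2010, which is between those dates.
Step 5 — must wait 20 days from Apr 29, 2010 (when the exemption log is issued), so not before May 19, 2010; done May 21, 2010 — permitted.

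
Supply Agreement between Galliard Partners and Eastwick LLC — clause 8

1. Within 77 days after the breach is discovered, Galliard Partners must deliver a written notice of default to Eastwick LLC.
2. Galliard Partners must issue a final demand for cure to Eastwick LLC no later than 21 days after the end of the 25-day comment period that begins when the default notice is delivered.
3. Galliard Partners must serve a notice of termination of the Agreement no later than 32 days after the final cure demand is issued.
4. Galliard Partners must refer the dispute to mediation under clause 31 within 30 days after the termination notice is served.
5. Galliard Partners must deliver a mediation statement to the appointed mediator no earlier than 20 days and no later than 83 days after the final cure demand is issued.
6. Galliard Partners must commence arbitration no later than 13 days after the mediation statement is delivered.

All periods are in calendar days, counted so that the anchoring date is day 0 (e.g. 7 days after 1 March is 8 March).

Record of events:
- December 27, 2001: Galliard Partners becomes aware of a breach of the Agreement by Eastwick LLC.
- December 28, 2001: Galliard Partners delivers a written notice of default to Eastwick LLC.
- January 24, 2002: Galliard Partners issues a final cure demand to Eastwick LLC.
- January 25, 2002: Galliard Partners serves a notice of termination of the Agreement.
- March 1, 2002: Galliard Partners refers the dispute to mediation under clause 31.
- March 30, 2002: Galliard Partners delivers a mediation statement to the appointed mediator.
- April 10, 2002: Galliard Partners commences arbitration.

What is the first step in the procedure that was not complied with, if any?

(1) due by December 27, 2001 + 77 days = March 14, 2002; December 28, 2001 is within that limit.
(2) due by January 22, 2002 + 21 days = February 12, 2002; January 24, 2002 is within that limit.
(3) due by January 24, 2002 + 32 days = February 25, 2002; done January 25, 2002 — timely.
(4) due by January 25, 2002 + 30 days = February 24, 2002; done March 1, 2002 — 5 days late.
The procedure was therefore not followed at step 4.

Step 4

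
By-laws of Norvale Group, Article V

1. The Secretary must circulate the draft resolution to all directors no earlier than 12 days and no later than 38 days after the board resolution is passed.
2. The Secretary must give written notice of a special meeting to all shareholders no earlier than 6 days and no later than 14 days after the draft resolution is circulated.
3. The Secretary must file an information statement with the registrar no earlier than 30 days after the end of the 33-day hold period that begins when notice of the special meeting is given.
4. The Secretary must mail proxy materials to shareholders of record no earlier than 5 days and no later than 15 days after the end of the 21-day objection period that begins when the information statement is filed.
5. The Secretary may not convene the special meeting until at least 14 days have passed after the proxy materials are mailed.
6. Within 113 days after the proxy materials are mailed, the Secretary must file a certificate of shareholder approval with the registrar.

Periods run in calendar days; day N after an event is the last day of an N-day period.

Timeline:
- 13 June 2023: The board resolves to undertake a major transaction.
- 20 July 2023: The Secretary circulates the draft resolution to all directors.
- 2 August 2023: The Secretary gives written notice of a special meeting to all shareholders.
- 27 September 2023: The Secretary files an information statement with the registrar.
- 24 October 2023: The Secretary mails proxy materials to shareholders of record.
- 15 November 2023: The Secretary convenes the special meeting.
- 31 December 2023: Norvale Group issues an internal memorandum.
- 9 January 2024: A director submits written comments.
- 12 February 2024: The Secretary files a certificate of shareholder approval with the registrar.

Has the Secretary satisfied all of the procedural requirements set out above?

(1) the permitted window runs from 13 June 2023 + 12 = 25 June 2023 to 13 June 2023 + 38 = 21 July 2023; done 20 July 2023, which is between those dates.
(2) the permitted window runs from 20 July 2023 + 6 = 26 July 2023 to 20 July 2023 + 14 = 3 August 2023; 2 August 2023 falls inside that range.
(3) permitted from 4 September 2023 + 30 days = 4 October 2023 onward; acted on 27 September 2023, 7 days prematurely.
Later steps need not be reached.

No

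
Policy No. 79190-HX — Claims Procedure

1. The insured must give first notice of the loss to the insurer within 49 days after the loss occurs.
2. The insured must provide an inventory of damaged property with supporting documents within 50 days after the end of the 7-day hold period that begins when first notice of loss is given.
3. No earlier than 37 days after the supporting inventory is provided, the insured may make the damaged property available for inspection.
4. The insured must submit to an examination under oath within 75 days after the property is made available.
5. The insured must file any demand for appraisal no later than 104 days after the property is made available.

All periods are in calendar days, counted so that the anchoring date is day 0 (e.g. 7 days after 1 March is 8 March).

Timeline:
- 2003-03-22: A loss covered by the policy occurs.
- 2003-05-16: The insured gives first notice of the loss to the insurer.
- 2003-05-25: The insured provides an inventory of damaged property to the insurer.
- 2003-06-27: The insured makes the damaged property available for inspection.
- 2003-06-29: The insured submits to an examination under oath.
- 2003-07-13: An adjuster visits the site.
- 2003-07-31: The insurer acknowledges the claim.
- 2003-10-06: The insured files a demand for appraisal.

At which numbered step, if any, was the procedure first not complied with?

Step 1

Step 1: 49 days after 2003-03-22 (when the loss occurs) is 2003-05-10; not done until 2003-05-16, 6 days after the deadline.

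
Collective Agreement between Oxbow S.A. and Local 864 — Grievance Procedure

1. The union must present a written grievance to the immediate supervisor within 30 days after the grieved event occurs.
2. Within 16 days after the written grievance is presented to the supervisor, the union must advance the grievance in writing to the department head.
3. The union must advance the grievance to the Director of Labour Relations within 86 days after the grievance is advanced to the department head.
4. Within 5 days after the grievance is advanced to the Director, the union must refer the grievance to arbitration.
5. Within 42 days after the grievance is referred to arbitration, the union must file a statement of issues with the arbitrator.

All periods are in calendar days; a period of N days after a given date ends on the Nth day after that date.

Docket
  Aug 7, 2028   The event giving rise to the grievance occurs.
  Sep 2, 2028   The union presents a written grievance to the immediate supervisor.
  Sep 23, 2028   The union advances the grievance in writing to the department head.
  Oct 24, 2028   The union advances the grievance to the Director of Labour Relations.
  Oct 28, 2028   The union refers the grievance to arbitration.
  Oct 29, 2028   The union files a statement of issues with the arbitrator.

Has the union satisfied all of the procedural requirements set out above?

No

(1) due by Aug 7, 2028 + 30 days = Sep 6, 2028; Sep 2, 2028 is within that limit.
(2) due by Sep 2, 2028 + 16 days = Sep 18, 2028; done Sep 23, 2028 — 5 days late.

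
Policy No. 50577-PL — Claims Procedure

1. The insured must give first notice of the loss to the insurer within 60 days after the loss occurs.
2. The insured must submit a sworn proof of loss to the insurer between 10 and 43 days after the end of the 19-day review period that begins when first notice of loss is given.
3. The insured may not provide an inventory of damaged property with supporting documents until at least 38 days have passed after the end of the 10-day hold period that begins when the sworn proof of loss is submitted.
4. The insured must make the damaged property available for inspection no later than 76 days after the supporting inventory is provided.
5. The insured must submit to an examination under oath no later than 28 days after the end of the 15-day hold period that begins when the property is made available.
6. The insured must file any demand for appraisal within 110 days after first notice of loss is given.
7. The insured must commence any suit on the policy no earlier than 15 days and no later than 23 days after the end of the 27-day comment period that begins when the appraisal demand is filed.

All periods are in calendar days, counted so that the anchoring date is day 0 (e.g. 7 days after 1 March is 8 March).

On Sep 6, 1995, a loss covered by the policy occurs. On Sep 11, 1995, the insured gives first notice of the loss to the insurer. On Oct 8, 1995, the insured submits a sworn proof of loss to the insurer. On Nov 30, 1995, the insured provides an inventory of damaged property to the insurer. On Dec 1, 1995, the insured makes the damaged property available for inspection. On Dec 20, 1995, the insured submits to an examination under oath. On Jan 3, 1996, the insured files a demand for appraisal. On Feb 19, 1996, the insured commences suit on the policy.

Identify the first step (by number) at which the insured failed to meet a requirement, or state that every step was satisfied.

Step 2

(1) due by Sep 6, 1995 + 60 days = Nov 5, 1995; completed Sep 11, 1995, before the deadline.
(2) the permitted window runs from Sep 30, 1995 + 10 = Oct 10, 1995 to Sep 30, 1995 + 43 = Nov 12, 1995; done Oct 8, 1995 — 2 days before the window opened.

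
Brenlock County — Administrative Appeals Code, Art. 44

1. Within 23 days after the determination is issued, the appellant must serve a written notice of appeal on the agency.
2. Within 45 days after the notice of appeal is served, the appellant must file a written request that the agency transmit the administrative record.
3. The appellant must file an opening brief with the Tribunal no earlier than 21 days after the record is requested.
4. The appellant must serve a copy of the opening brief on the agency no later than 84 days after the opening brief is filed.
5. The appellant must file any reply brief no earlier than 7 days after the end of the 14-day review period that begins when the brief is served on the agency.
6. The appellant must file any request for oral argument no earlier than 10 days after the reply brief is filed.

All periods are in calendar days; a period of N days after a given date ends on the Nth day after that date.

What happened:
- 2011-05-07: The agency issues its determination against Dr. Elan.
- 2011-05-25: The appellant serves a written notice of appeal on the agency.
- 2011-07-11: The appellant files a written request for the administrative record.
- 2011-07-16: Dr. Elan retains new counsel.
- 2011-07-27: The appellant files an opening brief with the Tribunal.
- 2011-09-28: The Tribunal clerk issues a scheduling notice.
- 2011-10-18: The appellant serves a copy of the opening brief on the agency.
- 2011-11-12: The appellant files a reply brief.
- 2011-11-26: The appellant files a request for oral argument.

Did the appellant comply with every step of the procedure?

Step 1 — counting 23 days from 2011-05-07 (when the determination is issued) gives a deadline of 2011-05-30; 2011-05-25 is within that limit.
Step 2 — counting 45 days from 2011-05-25 (when the notice of appeal is served) gives a deadline of 2011-07-09; done 2011-07-11 — 2 days late.

No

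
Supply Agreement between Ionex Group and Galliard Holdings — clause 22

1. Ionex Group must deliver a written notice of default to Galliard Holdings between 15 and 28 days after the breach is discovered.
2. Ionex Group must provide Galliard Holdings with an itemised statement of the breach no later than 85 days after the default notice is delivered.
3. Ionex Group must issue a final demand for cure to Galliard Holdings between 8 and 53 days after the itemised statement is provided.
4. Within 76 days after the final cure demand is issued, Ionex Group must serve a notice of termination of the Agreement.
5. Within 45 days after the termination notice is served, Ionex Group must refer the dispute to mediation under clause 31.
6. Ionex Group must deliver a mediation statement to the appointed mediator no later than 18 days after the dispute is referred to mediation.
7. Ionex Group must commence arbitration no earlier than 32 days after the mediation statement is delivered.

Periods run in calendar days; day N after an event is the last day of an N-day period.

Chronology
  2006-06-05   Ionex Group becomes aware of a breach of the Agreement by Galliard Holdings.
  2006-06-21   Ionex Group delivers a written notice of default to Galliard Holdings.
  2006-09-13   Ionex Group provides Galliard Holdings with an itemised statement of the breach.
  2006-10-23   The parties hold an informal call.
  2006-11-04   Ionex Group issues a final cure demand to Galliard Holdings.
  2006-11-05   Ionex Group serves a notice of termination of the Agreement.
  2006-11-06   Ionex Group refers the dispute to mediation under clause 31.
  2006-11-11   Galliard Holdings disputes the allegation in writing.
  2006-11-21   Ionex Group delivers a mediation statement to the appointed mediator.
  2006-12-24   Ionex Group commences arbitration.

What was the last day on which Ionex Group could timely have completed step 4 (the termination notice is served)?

Step 4 runs from 2006-11-04, when the final cure demand is issued. 76 days after 2006-11-04 is 2007-01-19.

2007-01-19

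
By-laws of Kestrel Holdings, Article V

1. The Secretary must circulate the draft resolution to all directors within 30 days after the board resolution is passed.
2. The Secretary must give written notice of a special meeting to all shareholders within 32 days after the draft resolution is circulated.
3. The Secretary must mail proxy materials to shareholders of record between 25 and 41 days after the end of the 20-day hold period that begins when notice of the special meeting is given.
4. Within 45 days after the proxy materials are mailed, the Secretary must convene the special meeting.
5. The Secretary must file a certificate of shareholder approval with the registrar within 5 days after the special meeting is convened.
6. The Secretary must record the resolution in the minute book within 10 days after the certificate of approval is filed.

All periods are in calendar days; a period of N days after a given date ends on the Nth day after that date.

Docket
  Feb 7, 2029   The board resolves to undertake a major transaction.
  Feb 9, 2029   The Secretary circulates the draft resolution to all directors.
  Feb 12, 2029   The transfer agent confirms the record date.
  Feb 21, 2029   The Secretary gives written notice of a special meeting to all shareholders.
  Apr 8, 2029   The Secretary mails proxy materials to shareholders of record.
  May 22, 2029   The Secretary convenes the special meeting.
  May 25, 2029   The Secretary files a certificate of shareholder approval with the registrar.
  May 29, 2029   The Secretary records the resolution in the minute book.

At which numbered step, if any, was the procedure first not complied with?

Step 1: 30 days after Feb 7, 2029 (when the board resolution is passed) is Mar 9, 2029; done Feb 9, 2029 — timely.
Step 2: 32 days after Feb 9, 2029 (when the draft resolution is circulated) is Mar 13, 2029; completed Feb 21, 2029, before the deadline.
Step 3: the window is 25–41 days after Mar 13, 2029 (end of the 20-day hold period, which began when notice of the special meeting is given on Feb 21, 2029), so Apr 7, 2029 through Apr 23, 2029; Apr 8, 2029 falls inside that range.
Step 4: 45 days after Apr 8, 2029 (when the proxy materials are mailed) is May 23, 2029; May 22, 2029 is within that limit.
Step 5: 5 days after May 22, 2029 (when the special meeting is convened) is May 27, 2029; done May 25, 2029 — timely.
Step 6: 10 days after May 25, 2029 (when the certificate of approval is filed) is Jun 4, 2029; done May 29, 2029 — timely.

None — every step was satisfied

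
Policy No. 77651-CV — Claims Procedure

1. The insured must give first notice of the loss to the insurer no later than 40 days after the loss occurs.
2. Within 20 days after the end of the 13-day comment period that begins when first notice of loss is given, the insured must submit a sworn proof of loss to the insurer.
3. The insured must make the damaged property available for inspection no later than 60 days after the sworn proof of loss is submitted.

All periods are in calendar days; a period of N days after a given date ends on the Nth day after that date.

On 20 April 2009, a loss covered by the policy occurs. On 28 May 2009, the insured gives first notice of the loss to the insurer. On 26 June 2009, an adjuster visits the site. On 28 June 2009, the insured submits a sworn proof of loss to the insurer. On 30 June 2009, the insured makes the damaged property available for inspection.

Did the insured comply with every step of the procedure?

(1) due by 20 April 2009 + 40 days = 30 May 2009; done 28 May 2009 — timely.
(2) due by 10 June 2009 + 20 days = 30 June 2009; done 28 June 2009 — timely.
(3) due by 28 June 2009 + 60 days = 27 August 2009; 30 June 2009 is within that limit.

Yes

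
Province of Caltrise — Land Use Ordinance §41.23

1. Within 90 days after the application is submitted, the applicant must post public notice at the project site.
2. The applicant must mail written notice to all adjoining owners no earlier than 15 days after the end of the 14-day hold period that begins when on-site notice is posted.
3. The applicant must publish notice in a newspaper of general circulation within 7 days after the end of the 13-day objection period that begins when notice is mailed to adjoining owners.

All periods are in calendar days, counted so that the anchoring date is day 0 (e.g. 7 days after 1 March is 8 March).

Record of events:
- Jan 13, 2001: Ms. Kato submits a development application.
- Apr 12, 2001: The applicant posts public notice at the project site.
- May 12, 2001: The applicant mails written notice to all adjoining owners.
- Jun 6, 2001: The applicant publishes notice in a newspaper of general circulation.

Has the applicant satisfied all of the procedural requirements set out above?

No

(1) due by Jan 13, 2001 + 90 days = Apr 13, 2001; Apr 12, 2001 is within that limit.
(2) permitted from Apr 26, 2001 + 15 days = May 11, 2001 onward; May 12, 2001 is on or after that date.
(3) due by May 25, 2001 + 7 days = Jun 1, 2001; not done until Jun 6, 2001, 5 days after the deadline.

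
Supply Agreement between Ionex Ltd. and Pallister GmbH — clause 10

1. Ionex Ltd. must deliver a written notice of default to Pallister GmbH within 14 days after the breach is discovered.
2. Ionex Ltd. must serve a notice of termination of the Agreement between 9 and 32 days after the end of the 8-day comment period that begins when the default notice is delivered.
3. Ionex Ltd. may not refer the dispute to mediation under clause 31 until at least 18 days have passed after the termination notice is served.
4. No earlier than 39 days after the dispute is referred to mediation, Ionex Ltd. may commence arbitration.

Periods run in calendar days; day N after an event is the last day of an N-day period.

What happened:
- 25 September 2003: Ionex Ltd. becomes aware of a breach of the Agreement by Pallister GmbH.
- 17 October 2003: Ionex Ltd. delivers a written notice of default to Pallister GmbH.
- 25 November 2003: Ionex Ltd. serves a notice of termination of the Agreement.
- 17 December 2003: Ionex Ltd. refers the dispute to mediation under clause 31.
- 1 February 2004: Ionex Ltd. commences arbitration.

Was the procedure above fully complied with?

Step 1: 14 days after 25 September 2003 (when the breach is discovered) is 9 October 2003; done 17 October 2003 — 8 days late.

No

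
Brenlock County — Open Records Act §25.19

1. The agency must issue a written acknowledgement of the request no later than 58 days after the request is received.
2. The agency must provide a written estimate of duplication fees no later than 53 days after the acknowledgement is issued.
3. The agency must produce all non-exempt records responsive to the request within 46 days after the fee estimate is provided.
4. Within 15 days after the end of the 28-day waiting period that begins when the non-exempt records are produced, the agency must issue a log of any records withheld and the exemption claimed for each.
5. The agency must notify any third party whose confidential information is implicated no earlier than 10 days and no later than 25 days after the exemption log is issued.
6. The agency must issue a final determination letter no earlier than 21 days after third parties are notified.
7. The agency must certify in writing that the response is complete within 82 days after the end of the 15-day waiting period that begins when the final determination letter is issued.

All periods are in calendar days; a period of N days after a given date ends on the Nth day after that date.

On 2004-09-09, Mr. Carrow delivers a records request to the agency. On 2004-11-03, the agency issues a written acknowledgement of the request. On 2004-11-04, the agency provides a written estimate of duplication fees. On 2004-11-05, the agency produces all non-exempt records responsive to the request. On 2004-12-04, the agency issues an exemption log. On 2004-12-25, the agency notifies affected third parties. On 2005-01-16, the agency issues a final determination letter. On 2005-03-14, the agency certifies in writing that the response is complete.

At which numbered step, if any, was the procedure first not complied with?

Step 1 — counting 58 days from 2004-09-09 (when the request is received) gives a deadline of 2004-11-06; completed 2004-11-03, before the deadline.
Step 2 — counting 53 days from 2004-11-03 (when the acknowledgement is issued) gives a deadline of 2004-12-26; completed 2004-11-04, before the deadline.
Step 3 — counting 46 days from 2004-11-04 (when the fee estimate is provided) gives a deadline of 2004-12-20; completed 2004-11-05, before the deadline.
Step 4 — counting 15 days from 2004-12-03 (end of the 28-day waiting period, which began when the non-exempt records are produced on 2004-11-05) gives a deadline of 2004-12-18; completed 2004-12-04, before the deadline.
Step 5 — 10 and 25 days from 2004-12-04 (when the exemption log is issued) are 2004-12-14 and 2004-12-29 respectively; done 2004-12-25, which is between those dates.
Step 6 — must wait 21 days from 2004-12-25 (when third parties are notified), so not before 2005-01-15; done 2005-01-16 — permitted.
Step 7 — counting 82 days from 2005-01-31 (end of the 15-day waiting period, which began when the final determination letter is issued on 2005-01-16) gives a deadline of 2005-04-23; 2005-03-14 is within that limit.

None — every step was satisfied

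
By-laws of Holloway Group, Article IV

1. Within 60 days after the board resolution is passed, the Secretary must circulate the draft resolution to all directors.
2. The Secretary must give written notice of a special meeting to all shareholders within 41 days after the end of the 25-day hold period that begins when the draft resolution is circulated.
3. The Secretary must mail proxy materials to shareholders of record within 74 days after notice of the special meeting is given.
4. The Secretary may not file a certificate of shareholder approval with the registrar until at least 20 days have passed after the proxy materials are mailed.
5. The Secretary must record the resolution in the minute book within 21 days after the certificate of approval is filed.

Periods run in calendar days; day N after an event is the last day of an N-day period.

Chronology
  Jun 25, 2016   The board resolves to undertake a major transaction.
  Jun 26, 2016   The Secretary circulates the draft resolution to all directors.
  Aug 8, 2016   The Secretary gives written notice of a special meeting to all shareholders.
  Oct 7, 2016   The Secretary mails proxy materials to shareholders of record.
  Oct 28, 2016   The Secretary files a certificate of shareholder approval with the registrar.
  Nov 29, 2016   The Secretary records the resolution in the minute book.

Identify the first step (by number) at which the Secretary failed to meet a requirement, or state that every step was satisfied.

Step 5

Step 1 — counting 60 days from Jun 25, 2016 (when the board resolution is passed) gives a deadline of Aug 24, 2016; Jun 26, 2016 is within that limit.
Step 2 — counting 41 days from Jul 21, 2016 (end of the 25-day hold period, which began when the draft resolution is circulated on Jun 26, 2016) gives a deadline of Aug 31, 2016; Aug 8, 2016 is within that limit.
Step 3 — counting 74 days from Aug 8, 2016 (when notice of the special meeting is given) gives a deadline of Oct 21, 2016; completed Oct 7, 2016, before the deadline.
Step 4 — must wait 20 days from Oct 7, 2016 (when the proxy materials are mailed), so not before Oct 27, 2016; done Oct 28, 2016, after the minimum wait.
Step 5 — counting 21 days from Oct 28, 2016 (when the certificate of approval is filed) gives a deadline of Nov 18, 2016; done Nov 29, 2016 — 11 days late.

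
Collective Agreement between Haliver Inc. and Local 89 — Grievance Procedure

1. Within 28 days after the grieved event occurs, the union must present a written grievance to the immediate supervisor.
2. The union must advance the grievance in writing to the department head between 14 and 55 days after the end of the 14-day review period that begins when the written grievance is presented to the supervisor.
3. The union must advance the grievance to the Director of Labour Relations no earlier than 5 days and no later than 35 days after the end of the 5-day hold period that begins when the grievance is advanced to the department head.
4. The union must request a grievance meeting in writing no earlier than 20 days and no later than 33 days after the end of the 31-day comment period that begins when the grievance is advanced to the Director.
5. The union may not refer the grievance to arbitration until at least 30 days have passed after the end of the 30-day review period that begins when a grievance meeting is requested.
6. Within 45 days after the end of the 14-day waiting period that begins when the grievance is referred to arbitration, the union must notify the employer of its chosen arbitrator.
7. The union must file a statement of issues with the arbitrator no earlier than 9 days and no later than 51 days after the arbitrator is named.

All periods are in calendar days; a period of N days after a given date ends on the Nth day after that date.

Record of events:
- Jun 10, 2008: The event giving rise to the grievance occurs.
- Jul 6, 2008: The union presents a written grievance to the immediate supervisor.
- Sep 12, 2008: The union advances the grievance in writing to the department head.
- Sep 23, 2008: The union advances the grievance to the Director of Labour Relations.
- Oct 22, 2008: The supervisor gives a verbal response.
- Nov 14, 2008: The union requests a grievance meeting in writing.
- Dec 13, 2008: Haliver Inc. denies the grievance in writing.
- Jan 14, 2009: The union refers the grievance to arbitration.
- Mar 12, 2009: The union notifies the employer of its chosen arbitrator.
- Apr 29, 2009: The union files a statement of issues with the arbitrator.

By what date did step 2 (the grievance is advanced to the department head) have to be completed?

The written grievance is presented to the supervisor on Jul 6, 2008; the 14-day review period therefore ends Jul 20, 2008, and step 2 runs from that date. The window is 14–55 days after Jul 20, 2008; it closes on Sep 13, 2008.

Sep 13, 2008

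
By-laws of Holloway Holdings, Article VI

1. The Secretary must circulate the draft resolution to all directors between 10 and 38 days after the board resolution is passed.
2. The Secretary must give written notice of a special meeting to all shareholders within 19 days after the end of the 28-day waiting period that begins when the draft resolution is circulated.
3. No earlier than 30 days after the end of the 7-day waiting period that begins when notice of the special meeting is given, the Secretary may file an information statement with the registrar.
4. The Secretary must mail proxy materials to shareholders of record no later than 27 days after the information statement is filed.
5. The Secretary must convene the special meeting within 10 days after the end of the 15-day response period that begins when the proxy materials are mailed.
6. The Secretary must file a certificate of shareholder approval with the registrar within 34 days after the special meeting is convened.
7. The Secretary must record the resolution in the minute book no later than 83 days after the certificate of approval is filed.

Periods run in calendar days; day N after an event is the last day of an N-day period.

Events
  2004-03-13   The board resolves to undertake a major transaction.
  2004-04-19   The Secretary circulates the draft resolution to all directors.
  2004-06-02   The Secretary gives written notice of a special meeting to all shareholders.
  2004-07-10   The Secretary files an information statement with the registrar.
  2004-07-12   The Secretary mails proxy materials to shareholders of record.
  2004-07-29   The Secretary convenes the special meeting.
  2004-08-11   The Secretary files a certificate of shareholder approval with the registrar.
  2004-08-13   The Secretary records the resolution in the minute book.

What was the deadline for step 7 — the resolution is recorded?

Step 7 runs from 2004-08-11, when the certificate of approval is filed. 83 days after 2004-08-11 is 2004-11-02.

2004-11-02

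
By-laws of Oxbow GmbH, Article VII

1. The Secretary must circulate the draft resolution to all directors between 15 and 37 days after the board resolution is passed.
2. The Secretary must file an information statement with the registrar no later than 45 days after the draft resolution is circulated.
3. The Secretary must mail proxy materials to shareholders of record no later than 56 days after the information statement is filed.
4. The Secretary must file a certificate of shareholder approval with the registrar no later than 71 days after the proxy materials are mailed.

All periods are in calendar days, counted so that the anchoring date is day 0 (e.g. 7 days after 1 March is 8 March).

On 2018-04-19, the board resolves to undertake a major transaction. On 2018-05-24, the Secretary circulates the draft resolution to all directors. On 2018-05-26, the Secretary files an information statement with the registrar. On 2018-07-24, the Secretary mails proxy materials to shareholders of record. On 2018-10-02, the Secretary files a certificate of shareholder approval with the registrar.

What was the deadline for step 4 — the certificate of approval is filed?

2018-10-03

Step 4 runs from 2018-07-24, when the proxy materials are mailed. 71 days after 2018-07-24 is 2018-10-03.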